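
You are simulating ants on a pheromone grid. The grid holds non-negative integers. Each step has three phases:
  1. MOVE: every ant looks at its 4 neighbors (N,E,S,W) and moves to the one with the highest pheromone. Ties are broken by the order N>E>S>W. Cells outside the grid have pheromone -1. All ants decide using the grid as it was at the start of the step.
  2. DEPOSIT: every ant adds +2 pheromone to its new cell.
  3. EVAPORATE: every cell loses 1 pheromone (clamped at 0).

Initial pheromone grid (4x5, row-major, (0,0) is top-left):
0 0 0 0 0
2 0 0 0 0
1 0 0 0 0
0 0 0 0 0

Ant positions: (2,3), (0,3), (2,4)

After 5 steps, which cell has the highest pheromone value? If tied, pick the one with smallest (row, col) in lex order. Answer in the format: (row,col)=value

Step 1: ant0:(2,3)->N->(1,3) | ant1:(0,3)->E->(0,4) | ant2:(2,4)->N->(1,4)
  grid max=1 at (0,4)
Step 2: ant0:(1,3)->E->(1,4) | ant1:(0,4)->S->(1,4) | ant2:(1,4)->N->(0,4)
  grid max=4 at (1,4)
Step 3: ant0:(1,4)->N->(0,4) | ant1:(1,4)->N->(0,4) | ant2:(0,4)->S->(1,4)
  grid max=5 at (0,4)
Step 4: ant0:(0,4)->S->(1,4) | ant1:(0,4)->S->(1,4) | ant2:(1,4)->N->(0,4)
  grid max=8 at (1,4)
Step 5: ant0:(1,4)->N->(0,4) | ant1:(1,4)->N->(0,4) | ant2:(0,4)->S->(1,4)
  grid max=9 at (0,4)
Final grid:
  0 0 0 0 9
  0 0 0 0 9
  0 0 0 0 0
  0 0 0 0 0
Max pheromone 9 at (0,4)

Answer: (0,4)=9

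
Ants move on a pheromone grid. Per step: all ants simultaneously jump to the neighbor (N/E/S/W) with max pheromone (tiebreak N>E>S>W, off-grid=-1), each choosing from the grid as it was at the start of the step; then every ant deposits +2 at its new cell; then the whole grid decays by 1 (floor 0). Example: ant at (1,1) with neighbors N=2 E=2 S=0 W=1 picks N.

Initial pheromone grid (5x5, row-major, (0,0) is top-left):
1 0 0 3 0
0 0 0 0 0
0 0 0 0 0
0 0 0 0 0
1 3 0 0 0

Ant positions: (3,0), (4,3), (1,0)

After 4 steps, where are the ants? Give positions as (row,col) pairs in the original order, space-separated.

Step 1: ant0:(3,0)->S->(4,0) | ant1:(4,3)->N->(3,3) | ant2:(1,0)->N->(0,0)
  grid max=2 at (0,0)
Step 2: ant0:(4,0)->E->(4,1) | ant1:(3,3)->N->(2,3) | ant2:(0,0)->E->(0,1)
  grid max=3 at (4,1)
Step 3: ant0:(4,1)->W->(4,0) | ant1:(2,3)->N->(1,3) | ant2:(0,1)->W->(0,0)
  grid max=2 at (0,0)
Step 4: ant0:(4,0)->E->(4,1) | ant1:(1,3)->N->(0,3) | ant2:(0,0)->E->(0,1)
  grid max=3 at (4,1)

(4,1) (0,3) (0,1)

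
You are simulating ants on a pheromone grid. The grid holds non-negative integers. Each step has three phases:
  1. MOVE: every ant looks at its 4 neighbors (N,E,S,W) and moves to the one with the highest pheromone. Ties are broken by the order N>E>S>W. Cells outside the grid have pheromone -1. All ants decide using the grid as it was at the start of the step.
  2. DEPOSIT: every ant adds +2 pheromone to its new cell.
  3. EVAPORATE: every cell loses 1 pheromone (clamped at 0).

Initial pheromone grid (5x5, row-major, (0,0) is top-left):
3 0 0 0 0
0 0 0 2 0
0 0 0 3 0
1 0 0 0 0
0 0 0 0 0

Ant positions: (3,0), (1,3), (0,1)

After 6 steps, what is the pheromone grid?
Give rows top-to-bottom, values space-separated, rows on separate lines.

After step 1: ants at (2,0),(2,3),(0,0)
  4 0 0 0 0
  0 0 0 1 0
  1 0 0 4 0
  0 0 0 0 0
  0 0 0 0 0
After step 2: ants at (1,0),(1,3),(0,1)
  3 1 0 0 0
  1 0 0 2 0
  0 0 0 3 0
  0 0 0 0 0
  0 0 0 0 0
After step 3: ants at (0,0),(2,3),(0,0)
  6 0 0 0 0
  0 0 0 1 0
  0 0 0 4 0
  0 0 0 0 0
  0 0 0 0 0
After step 4: ants at (0,1),(1,3),(0,1)
  5 3 0 0 0
  0 0 0 2 0
  0 0 0 3 0
  0 0 0 0 0
  0 0 0 0 0
After step 5: ants at (0,0),(2,3),(0,0)
  8 2 0 0 0
  0 0 0 1 0
  0 0 0 4 0
  0 0 0 0 0
  0 0 0 0 0
After step 6: ants at (0,1),(1,3),(0,1)
  7 5 0 0 0
  0 0 0 2 0
  0 0 0 3 0
  0 0 0 0 0
  0 0 0 0 0

7 5 0 0 0
0 0 0 2 0
0 0 0 3 0
0 0 0 0 0
0 0 0 0 0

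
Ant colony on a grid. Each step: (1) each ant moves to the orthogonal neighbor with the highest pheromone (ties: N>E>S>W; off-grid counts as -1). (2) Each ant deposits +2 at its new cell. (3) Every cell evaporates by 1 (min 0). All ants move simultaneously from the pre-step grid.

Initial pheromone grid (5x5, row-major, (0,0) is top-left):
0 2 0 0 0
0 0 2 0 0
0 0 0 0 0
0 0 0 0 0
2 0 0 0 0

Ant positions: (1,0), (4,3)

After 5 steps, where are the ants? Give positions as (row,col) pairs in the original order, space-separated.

Step 1: ant0:(1,0)->N->(0,0) | ant1:(4,3)->N->(3,3)
  grid max=1 at (0,0)
Step 2: ant0:(0,0)->E->(0,1) | ant1:(3,3)->N->(2,3)
  grid max=2 at (0,1)
Step 3: ant0:(0,1)->E->(0,2) | ant1:(2,3)->N->(1,3)
  grid max=1 at (0,1)
Step 4: ant0:(0,2)->W->(0,1) | ant1:(1,3)->N->(0,3)
  grid max=2 at (0,1)
Step 5: ant0:(0,1)->E->(0,2) | ant1:(0,3)->E->(0,4)
  grid max=1 at (0,1)

(0,2) (0,4)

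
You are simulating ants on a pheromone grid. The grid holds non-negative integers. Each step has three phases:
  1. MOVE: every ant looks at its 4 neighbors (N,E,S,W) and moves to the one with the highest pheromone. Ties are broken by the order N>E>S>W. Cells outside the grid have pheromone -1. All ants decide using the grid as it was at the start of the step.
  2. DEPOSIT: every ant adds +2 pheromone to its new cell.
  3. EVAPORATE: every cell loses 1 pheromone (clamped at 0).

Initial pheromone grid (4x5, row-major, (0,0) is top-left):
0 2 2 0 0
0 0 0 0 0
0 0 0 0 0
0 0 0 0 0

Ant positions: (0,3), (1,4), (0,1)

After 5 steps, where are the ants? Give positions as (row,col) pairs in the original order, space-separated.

Step 1: ant0:(0,3)->W->(0,2) | ant1:(1,4)->N->(0,4) | ant2:(0,1)->E->(0,2)
  grid max=5 at (0,2)
Step 2: ant0:(0,2)->W->(0,1) | ant1:(0,4)->S->(1,4) | ant2:(0,2)->W->(0,1)
  grid max=4 at (0,1)
Step 3: ant0:(0,1)->E->(0,2) | ant1:(1,4)->N->(0,4) | ant2:(0,1)->E->(0,2)
  grid max=7 at (0,2)
Step 4: ant0:(0,2)->W->(0,1) | ant1:(0,4)->S->(1,4) | ant2:(0,2)->W->(0,1)
  grid max=6 at (0,1)
Step 5: ant0:(0,1)->E->(0,2) | ant1:(1,4)->N->(0,4) | ant2:(0,1)->E->(0,2)
  grid max=9 at (0,2)

(0,2) (0,4) (0,2)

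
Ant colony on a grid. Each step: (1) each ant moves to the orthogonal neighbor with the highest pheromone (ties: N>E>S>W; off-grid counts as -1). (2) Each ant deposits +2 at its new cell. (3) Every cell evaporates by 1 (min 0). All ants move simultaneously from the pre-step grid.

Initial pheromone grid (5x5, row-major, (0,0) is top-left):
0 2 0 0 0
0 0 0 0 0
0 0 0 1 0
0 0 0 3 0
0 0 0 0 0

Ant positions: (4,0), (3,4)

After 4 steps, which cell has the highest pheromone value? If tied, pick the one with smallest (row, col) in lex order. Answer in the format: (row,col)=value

Step 1: ant0:(4,0)->N->(3,0) | ant1:(3,4)->W->(3,3)
  grid max=4 at (3,3)
Step 2: ant0:(3,0)->N->(2,0) | ant1:(3,3)->N->(2,3)
  grid max=3 at (3,3)
Step 3: ant0:(2,0)->N->(1,0) | ant1:(2,3)->S->(3,3)
  grid max=4 at (3,3)
Step 4: ant0:(1,0)->N->(0,0) | ant1:(3,3)->N->(2,3)
  grid max=3 at (3,3)
Final grid:
  1 0 0 0 0
  0 0 0 0 0
  0 0 0 1 0
  0 0 0 3 0
  0 0 0 0 0
Max pheromone 3 at (3,3)

Answer: (3,3)=3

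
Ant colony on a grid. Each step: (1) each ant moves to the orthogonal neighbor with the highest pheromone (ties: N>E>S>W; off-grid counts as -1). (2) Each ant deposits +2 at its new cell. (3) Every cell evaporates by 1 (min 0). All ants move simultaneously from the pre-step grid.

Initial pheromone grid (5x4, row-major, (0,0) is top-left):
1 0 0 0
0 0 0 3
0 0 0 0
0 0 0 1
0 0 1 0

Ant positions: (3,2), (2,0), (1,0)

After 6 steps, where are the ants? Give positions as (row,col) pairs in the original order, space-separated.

Step 1: ant0:(3,2)->E->(3,3) | ant1:(2,0)->N->(1,0) | ant2:(1,0)->N->(0,0)
  grid max=2 at (0,0)
Step 2: ant0:(3,3)->N->(2,3) | ant1:(1,0)->N->(0,0) | ant2:(0,0)->S->(1,0)
  grid max=3 at (0,0)
Step 3: ant0:(2,3)->N->(1,3) | ant1:(0,0)->S->(1,0) | ant2:(1,0)->N->(0,0)
  grid max=4 at (0,0)
Step 4: ant0:(1,3)->N->(0,3) | ant1:(1,0)->N->(0,0) | ant2:(0,0)->S->(1,0)
  grid max=5 at (0,0)
Step 5: ant0:(0,3)->S->(1,3) | ant1:(0,0)->S->(1,0) | ant2:(1,0)->N->(0,0)
  grid max=6 at (0,0)
Step 6: ant0:(1,3)->N->(0,3) | ant1:(1,0)->N->(0,0) | ant2:(0,0)->S->(1,0)
  grid max=7 at (0,0)

(0,3) (0,0) (1,0)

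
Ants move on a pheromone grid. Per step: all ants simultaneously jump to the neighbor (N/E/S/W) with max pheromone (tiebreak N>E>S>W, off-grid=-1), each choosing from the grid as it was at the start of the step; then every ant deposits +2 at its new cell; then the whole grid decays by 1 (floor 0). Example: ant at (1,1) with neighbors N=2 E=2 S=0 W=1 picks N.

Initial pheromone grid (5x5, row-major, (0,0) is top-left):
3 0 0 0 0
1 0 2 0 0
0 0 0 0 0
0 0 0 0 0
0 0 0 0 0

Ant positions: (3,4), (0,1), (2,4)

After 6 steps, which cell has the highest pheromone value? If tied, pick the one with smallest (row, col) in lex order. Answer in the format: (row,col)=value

Answer: (1,4)=6

Derivation:
Step 1: ant0:(3,4)->N->(2,4) | ant1:(0,1)->W->(0,0) | ant2:(2,4)->N->(1,4)
  grid max=4 at (0,0)
Step 2: ant0:(2,4)->N->(1,4) | ant1:(0,0)->E->(0,1) | ant2:(1,4)->S->(2,4)
  grid max=3 at (0,0)
Step 3: ant0:(1,4)->S->(2,4) | ant1:(0,1)->W->(0,0) | ant2:(2,4)->N->(1,4)
  grid max=4 at (0,0)
Step 4: ant0:(2,4)->N->(1,4) | ant1:(0,0)->E->(0,1) | ant2:(1,4)->S->(2,4)
  grid max=4 at (1,4)
Step 5: ant0:(1,4)->S->(2,4) | ant1:(0,1)->W->(0,0) | ant2:(2,4)->N->(1,4)
  grid max=5 at (1,4)
Step 6: ant0:(2,4)->N->(1,4) | ant1:(0,0)->E->(0,1) | ant2:(1,4)->S->(2,4)
  grid max=6 at (1,4)
Final grid:
  3 1 0 0 0
  0 0 0 0 6
  0 0 0 0 6
  0 0 0 0 0
  0 0 0 0 0
Max pheromone 6 at (1,4)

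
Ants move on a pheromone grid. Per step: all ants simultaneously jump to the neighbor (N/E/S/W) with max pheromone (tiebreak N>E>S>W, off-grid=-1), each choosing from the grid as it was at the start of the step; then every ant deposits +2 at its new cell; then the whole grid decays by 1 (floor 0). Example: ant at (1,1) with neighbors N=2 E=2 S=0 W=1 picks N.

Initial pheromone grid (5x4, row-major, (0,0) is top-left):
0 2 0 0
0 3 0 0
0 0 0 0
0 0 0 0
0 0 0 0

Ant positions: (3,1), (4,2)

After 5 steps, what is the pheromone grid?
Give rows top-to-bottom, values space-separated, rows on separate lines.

After step 1: ants at (2,1),(3,2)
  0 1 0 0
  0 2 0 0
  0 1 0 0
  0 0 1 0
  0 0 0 0
After step 2: ants at (1,1),(2,2)
  0 0 0 0
  0 3 0 0
  0 0 1 0
  0 0 0 0
  0 0 0 0
After step 3: ants at (0,1),(1,2)
  0 1 0 0
  0 2 1 0
  0 0 0 0
  0 0 0 0
  0 0 0 0
After step 4: ants at (1,1),(1,1)
  0 0 0 0
  0 5 0 0
  0 0 0 0
  0 0 0 0
  0 0 0 0
After step 5: ants at (0,1),(0,1)
  0 3 0 0
  0 4 0 0
  0 0 0 0
  0 0 0 0
  0 0 0 0

0 3 0 0
0 4 0 0
0 0 0 0
0 0 0 0
0 0 0 0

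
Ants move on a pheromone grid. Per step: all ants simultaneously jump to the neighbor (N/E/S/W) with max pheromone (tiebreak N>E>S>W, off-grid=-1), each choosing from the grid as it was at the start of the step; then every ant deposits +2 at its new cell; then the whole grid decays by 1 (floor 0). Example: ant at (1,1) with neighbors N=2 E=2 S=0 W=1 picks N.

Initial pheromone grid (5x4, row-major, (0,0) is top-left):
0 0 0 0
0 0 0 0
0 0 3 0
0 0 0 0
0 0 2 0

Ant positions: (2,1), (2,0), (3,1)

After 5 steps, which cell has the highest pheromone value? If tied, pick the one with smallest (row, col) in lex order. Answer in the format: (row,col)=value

Step 1: ant0:(2,1)->E->(2,2) | ant1:(2,0)->N->(1,0) | ant2:(3,1)->N->(2,1)
  grid max=4 at (2,2)
Step 2: ant0:(2,2)->W->(2,1) | ant1:(1,0)->N->(0,0) | ant2:(2,1)->E->(2,2)
  grid max=5 at (2,2)
Step 3: ant0:(2,1)->E->(2,2) | ant1:(0,0)->E->(0,1) | ant2:(2,2)->W->(2,1)
  grid max=6 at (2,2)
Step 4: ant0:(2,2)->W->(2,1) | ant1:(0,1)->E->(0,2) | ant2:(2,1)->E->(2,2)
  grid max=7 at (2,2)
Step 5: ant0:(2,1)->E->(2,2) | ant1:(0,2)->E->(0,3) | ant2:(2,2)->W->(2,1)
  grid max=8 at (2,2)
Final grid:
  0 0 0 1
  0 0 0 0
  0 5 8 0
  0 0 0 0
  0 0 0 0
Max pheromone 8 at (2,2)

Answer: (2,2)=8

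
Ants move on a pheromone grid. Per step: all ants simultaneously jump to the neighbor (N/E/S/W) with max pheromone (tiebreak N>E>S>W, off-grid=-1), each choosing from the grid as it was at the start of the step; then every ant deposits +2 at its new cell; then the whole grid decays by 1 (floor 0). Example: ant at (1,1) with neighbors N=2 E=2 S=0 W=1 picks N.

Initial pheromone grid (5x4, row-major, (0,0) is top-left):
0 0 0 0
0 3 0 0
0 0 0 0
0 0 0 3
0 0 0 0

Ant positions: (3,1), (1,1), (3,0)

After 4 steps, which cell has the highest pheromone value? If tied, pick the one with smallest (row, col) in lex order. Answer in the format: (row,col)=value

Answer: (1,1)=9

Derivation:
Step 1: ant0:(3,1)->N->(2,1) | ant1:(1,1)->N->(0,1) | ant2:(3,0)->N->(2,0)
  grid max=2 at (1,1)
Step 2: ant0:(2,1)->N->(1,1) | ant1:(0,1)->S->(1,1) | ant2:(2,0)->E->(2,1)
  grid max=5 at (1,1)
Step 3: ant0:(1,1)->S->(2,1) | ant1:(1,1)->S->(2,1) | ant2:(2,1)->N->(1,1)
  grid max=6 at (1,1)
Step 4: ant0:(2,1)->N->(1,1) | ant1:(2,1)->N->(1,1) | ant2:(1,1)->S->(2,1)
  grid max=9 at (1,1)
Final grid:
  0 0 0 0
  0 9 0 0
  0 6 0 0
  0 0 0 0
  0 0 0 0
Max pheromone 9 at (1,1)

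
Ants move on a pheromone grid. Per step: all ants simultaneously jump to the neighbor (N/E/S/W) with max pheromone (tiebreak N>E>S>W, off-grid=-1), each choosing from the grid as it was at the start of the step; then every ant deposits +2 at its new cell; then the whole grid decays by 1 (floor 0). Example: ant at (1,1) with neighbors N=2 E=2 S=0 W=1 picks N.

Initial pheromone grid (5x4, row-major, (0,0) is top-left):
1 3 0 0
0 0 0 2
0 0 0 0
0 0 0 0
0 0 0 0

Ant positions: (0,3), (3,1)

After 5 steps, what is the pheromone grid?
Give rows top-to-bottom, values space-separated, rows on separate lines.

After step 1: ants at (1,3),(2,1)
  0 2 0 0
  0 0 0 3
  0 1 0 0
  0 0 0 0
  0 0 0 0
After step 2: ants at (0,3),(1,1)
  0 1 0 1
  0 1 0 2
  0 0 0 0
  0 0 0 0
  0 0 0 0
After step 3: ants at (1,3),(0,1)
  0 2 0 0
  0 0 0 3
  0 0 0 0
  0 0 0 0
  0 0 0 0
After step 4: ants at (0,3),(0,2)
  0 1 1 1
  0 0 0 2
  0 0 0 0
  0 0 0 0
  0 0 0 0
After step 5: ants at (1,3),(0,3)
  0 0 0 2
  0 0 0 3
  0 0 0 0
  0 0 0 0
  0 0 0 0

0 0 0 2
0 0 0 3
0 0 0 0
0 0 0 0
0 0 0 0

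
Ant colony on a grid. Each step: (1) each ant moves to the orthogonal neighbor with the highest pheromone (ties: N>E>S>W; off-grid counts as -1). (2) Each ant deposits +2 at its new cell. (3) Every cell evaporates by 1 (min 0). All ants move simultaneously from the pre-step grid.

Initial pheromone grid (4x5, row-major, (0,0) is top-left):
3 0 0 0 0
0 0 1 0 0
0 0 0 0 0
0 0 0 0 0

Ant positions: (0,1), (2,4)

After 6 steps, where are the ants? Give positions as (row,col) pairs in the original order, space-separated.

Step 1: ant0:(0,1)->W->(0,0) | ant1:(2,4)->N->(1,4)
  grid max=4 at (0,0)
Step 2: ant0:(0,0)->E->(0,1) | ant1:(1,4)->N->(0,4)
  grid max=3 at (0,0)
Step 3: ant0:(0,1)->W->(0,0) | ant1:(0,4)->S->(1,4)
  grid max=4 at (0,0)
Step 4: ant0:(0,0)->E->(0,1) | ant1:(1,4)->N->(0,4)
  grid max=3 at (0,0)
Step 5: ant0:(0,1)->W->(0,0) | ant1:(0,4)->S->(1,4)
  grid max=4 at (0,0)
Step 6: ant0:(0,0)->E->(0,1) | ant1:(1,4)->N->(0,4)
  grid max=3 at (0,0)

(0,1) (0,4)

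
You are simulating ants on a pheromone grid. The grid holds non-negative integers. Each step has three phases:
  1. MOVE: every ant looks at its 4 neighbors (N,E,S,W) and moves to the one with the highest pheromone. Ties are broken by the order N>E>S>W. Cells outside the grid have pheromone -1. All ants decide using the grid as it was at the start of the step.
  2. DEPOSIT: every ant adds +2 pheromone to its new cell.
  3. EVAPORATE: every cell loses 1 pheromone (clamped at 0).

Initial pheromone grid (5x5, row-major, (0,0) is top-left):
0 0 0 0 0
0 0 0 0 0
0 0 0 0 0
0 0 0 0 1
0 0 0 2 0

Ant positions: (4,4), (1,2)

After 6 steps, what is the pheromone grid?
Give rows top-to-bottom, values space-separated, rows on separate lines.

After step 1: ants at (4,3),(0,2)
  0 0 1 0 0
  0 0 0 0 0
  0 0 0 0 0
  0 0 0 0 0
  0 0 0 3 0
After step 2: ants at (3,3),(0,3)
  0 0 0 1 0
  0 0 0 0 0
  0 0 0 0 0
  0 0 0 1 0
  0 0 0 2 0
After step 3: ants at (4,3),(0,4)
  0 0 0 0 1
  0 0 0 0 0
  0 0 0 0 0
  0 0 0 0 0
  0 0 0 3 0
After step 4: ants at (3,3),(1,4)
  0 0 0 0 0
  0 0 0 0 1
  0 0 0 0 0
  0 0 0 1 0
  0 0 0 2 0
After step 5: ants at (4,3),(0,4)
  0 0 0 0 1
  0 0 0 0 0
  0 0 0 0 0
  0 0 0 0 0
  0 0 0 3 0
After step 6: ants at (3,3),(1,4)
  0 0 0 0 0
  0 0 0 0 1
  0 0 0 0 0
  0 0 0 1 0
  0 0 0 2 0

0 0 0 0 0
0 0 0 0 1
0 0 0 0 0
0 0 0 1 0
0 0 0 2 0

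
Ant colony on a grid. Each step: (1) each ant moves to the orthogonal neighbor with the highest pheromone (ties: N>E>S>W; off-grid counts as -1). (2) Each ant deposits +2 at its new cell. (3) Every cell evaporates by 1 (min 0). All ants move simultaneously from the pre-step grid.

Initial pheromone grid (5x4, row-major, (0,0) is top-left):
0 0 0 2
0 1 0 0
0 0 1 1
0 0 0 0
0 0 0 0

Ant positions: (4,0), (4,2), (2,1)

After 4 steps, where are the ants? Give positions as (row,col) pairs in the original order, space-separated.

Step 1: ant0:(4,0)->N->(3,0) | ant1:(4,2)->N->(3,2) | ant2:(2,1)->N->(1,1)
  grid max=2 at (1,1)
Step 2: ant0:(3,0)->N->(2,0) | ant1:(3,2)->N->(2,2) | ant2:(1,1)->N->(0,1)
  grid max=1 at (0,1)
Step 3: ant0:(2,0)->N->(1,0) | ant1:(2,2)->N->(1,2) | ant2:(0,1)->S->(1,1)
  grid max=2 at (1,1)
Step 4: ant0:(1,0)->E->(1,1) | ant1:(1,2)->W->(1,1) | ant2:(1,1)->E->(1,2)
  grid max=5 at (1,1)

(1,1) (1,1) (1,2)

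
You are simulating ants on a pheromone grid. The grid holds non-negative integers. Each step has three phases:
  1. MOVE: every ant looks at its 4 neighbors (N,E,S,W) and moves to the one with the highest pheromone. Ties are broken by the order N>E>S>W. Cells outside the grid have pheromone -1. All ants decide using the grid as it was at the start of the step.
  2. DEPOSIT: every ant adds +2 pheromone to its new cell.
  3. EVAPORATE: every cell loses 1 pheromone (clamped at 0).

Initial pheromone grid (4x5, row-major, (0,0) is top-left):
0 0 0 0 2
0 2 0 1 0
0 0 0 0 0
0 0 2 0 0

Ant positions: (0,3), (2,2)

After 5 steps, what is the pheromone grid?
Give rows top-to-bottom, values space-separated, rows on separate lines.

After step 1: ants at (0,4),(3,2)
  0 0 0 0 3
  0 1 0 0 0
  0 0 0 0 0
  0 0 3 0 0
After step 2: ants at (1,4),(2,2)
  0 0 0 0 2
  0 0 0 0 1
  0 0 1 0 0
  0 0 2 0 0
After step 3: ants at (0,4),(3,2)
  0 0 0 0 3
  0 0 0 0 0
  0 0 0 0 0
  0 0 3 0 0
After step 4: ants at (1,4),(2,2)
  0 0 0 0 2
  0 0 0 0 1
  0 0 1 0 0
  0 0 2 0 0
After step 5: ants at (0,4),(3,2)
  0 0 0 0 3
  0 0 0 0 0
  0 0 0 0 0
  0 0 3 0 0

0 0 0 0 3
0 0 0 0 0
0 0 0 0 0
0 0 3 0 0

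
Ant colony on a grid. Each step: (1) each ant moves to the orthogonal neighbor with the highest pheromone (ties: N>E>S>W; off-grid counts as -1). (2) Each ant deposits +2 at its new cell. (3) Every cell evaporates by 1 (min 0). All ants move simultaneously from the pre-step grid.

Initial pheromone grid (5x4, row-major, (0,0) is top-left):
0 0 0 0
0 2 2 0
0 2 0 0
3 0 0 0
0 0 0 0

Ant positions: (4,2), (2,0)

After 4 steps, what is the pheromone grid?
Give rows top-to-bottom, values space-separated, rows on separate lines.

After step 1: ants at (3,2),(3,0)
  0 0 0 0
  0 1 1 0
  0 1 0 0
  4 0 1 0
  0 0 0 0
After step 2: ants at (2,2),(2,0)
  0 0 0 0
  0 0 0 0
  1 0 1 0
  3 0 0 0
  0 0 0 0
After step 3: ants at (1,2),(3,0)
  0 0 0 0
  0 0 1 0
  0 0 0 0
  4 0 0 0
  0 0 0 0
After step 4: ants at (0,2),(2,0)
  0 0 1 0
  0 0 0 0
  1 0 0 0
  3 0 0 0
  0 0 0 0

0 0 1 0
0 0 0 0
1 0 0 0
3 0 0 0
0 0 0 0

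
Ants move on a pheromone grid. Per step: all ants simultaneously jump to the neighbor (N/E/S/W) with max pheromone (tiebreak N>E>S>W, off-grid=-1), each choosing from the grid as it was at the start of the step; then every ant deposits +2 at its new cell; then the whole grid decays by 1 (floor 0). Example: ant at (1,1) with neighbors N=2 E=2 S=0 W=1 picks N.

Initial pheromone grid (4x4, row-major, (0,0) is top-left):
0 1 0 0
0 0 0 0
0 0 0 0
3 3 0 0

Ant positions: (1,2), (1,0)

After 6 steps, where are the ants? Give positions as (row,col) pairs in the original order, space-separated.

Step 1: ant0:(1,2)->N->(0,2) | ant1:(1,0)->N->(0,0)
  grid max=2 at (3,0)
Step 2: ant0:(0,2)->E->(0,3) | ant1:(0,0)->E->(0,1)
  grid max=1 at (0,1)
Step 3: ant0:(0,3)->S->(1,3) | ant1:(0,1)->E->(0,2)
  grid max=1 at (0,2)
Step 4: ant0:(1,3)->N->(0,3) | ant1:(0,2)->E->(0,3)
  grid max=3 at (0,3)
Step 5: ant0:(0,3)->S->(1,3) | ant1:(0,3)->S->(1,3)
  grid max=3 at (1,3)
Step 6: ant0:(1,3)->N->(0,3) | ant1:(1,3)->N->(0,3)
  grid max=5 at (0,3)

(0,3) (0,3)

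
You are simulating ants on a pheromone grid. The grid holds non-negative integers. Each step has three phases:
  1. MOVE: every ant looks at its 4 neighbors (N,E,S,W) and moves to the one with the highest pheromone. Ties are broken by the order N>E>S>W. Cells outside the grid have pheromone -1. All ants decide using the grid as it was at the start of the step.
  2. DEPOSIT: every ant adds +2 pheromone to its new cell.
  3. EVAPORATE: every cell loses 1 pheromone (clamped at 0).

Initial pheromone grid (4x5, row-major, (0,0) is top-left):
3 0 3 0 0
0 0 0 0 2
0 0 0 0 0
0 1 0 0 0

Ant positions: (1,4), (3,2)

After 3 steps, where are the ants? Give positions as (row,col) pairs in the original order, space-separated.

Step 1: ant0:(1,4)->N->(0,4) | ant1:(3,2)->W->(3,1)
  grid max=2 at (0,0)
Step 2: ant0:(0,4)->S->(1,4) | ant1:(3,1)->N->(2,1)
  grid max=2 at (1,4)
Step 3: ant0:(1,4)->N->(0,4) | ant1:(2,1)->S->(3,1)
  grid max=2 at (3,1)

(0,4) (3,1)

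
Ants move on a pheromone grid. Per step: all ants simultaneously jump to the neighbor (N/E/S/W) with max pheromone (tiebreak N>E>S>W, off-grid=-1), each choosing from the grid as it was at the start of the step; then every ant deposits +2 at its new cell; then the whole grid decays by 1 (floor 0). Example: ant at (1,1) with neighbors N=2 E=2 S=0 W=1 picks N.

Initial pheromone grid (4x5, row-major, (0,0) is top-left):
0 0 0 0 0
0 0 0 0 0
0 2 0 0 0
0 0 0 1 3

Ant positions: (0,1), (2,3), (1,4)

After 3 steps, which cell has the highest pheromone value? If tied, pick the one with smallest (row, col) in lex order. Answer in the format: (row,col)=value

Answer: (0,4)=3

Derivation:
Step 1: ant0:(0,1)->E->(0,2) | ant1:(2,3)->S->(3,3) | ant2:(1,4)->N->(0,4)
  grid max=2 at (3,3)
Step 2: ant0:(0,2)->E->(0,3) | ant1:(3,3)->E->(3,4) | ant2:(0,4)->S->(1,4)
  grid max=3 at (3,4)
Step 3: ant0:(0,3)->E->(0,4) | ant1:(3,4)->W->(3,3) | ant2:(1,4)->N->(0,4)
  grid max=3 at (0,4)
Final grid:
  0 0 0 0 3
  0 0 0 0 0
  0 0 0 0 0
  0 0 0 2 2
Max pheromone 3 at (0,4)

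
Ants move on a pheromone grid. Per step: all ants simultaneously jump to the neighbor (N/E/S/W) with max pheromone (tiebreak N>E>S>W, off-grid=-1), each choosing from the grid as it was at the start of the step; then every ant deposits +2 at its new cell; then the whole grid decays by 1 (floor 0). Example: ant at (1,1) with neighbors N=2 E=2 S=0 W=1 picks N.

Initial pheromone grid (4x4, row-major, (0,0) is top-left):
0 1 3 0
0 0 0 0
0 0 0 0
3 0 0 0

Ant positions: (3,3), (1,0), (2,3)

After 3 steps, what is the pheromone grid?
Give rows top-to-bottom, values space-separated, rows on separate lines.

After step 1: ants at (2,3),(0,0),(1,3)
  1 0 2 0
  0 0 0 1
  0 0 0 1
  2 0 0 0
After step 2: ants at (1,3),(0,1),(2,3)
  0 1 1 0
  0 0 0 2
  0 0 0 2
  1 0 0 0
After step 3: ants at (2,3),(0,2),(1,3)
  0 0 2 0
  0 0 0 3
  0 0 0 3
  0 0 0 0

0 0 2 0
0 0 0 3
0 0 0 3
0 0 0 0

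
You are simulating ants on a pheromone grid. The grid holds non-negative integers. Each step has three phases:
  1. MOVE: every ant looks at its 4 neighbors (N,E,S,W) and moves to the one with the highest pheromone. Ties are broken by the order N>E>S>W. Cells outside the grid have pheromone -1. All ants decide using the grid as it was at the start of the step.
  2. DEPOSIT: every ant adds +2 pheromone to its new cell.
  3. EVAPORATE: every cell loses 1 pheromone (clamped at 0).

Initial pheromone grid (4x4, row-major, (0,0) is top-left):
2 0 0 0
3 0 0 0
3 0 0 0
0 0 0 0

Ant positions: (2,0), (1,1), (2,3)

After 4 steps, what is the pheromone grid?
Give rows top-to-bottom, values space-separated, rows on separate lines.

After step 1: ants at (1,0),(1,0),(1,3)
  1 0 0 0
  6 0 0 1
  2 0 0 0
  0 0 0 0
After step 2: ants at (2,0),(2,0),(0,3)
  0 0 0 1
  5 0 0 0
  5 0 0 0
  0 0 0 0
After step 3: ants at (1,0),(1,0),(1,3)
  0 0 0 0
  8 0 0 1
  4 0 0 0
  0 0 0 0
After step 4: ants at (2,0),(2,0),(0,3)
  0 0 0 1
  7 0 0 0
  7 0 0 0
  0 0 0 0

0 0 0 1
7 0 0 0
7 0 0 0
0 0 0 0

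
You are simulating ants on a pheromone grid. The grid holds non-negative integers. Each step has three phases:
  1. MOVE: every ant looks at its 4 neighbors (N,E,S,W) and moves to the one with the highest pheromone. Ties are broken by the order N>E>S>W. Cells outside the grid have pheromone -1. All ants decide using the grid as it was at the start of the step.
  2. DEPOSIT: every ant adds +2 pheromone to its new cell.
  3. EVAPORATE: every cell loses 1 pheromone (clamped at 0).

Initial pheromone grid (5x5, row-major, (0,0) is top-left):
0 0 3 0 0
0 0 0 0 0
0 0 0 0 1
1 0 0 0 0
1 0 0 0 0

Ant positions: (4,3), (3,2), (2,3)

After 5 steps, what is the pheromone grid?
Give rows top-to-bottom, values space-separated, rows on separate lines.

After step 1: ants at (3,3),(2,2),(2,4)
  0 0 2 0 0
  0 0 0 0 0
  0 0 1 0 2
  0 0 0 1 0
  0 0 0 0 0
After step 2: ants at (2,3),(1,2),(1,4)
  0 0 1 0 0
  0 0 1 0 1
  0 0 0 1 1
  0 0 0 0 0
  0 0 0 0 0
After step 3: ants at (2,4),(0,2),(2,4)
  0 0 2 0 0
  0 0 0 0 0
  0 0 0 0 4
  0 0 0 0 0
  0 0 0 0 0
After step 4: ants at (1,4),(0,3),(1,4)
  0 0 1 1 0
  0 0 0 0 3
  0 0 0 0 3
  0 0 0 0 0
  0 0 0 0 0
After step 5: ants at (2,4),(0,2),(2,4)
  0 0 2 0 0
  0 0 0 0 2
  0 0 0 0 6
  0 0 0 0 0
  0 0 0 0 0

0 0 2 0 0
0 0 0 0 2
0 0 0 0 6
0 0 0 0 0
0 0 0 0 0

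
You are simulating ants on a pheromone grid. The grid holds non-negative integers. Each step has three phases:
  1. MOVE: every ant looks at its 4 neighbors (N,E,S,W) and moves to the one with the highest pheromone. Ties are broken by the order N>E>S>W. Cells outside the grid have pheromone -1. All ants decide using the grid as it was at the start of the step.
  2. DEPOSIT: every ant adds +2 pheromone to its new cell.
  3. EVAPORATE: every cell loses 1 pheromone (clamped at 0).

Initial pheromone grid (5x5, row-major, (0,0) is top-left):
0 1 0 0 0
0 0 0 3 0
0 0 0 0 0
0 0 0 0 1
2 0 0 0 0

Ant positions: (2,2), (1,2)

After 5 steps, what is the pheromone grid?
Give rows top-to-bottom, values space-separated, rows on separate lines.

After step 1: ants at (1,2),(1,3)
  0 0 0 0 0
  0 0 1 4 0
  0 0 0 0 0
  0 0 0 0 0
  1 0 0 0 0
After step 2: ants at (1,3),(1,2)
  0 0 0 0 0
  0 0 2 5 0
  0 0 0 0 0
  0 0 0 0 0
  0 0 0 0 0
After step 3: ants at (1,2),(1,3)
  0 0 0 0 0
  0 0 3 6 0
  0 0 0 0 0
  0 0 0 0 0
  0 0 0 0 0
After step 4: ants at (1,3),(1,2)
  0 0 0 0 0
  0 0 4 7 0
  0 0 0 0 0
  0 0 0 0 0
  0 0 0 0 0
After step 5: ants at (1,2),(1,3)
  0 0 0 0 0
  0 0 5 8 0
  0 0 0 0 0
  0 0 0 0 0
  0 0 0 0 0

0 0 0 0 0
0 0 5 8 0
0 0 0 0 0
0 0 0 0 0
0 0 0 0 0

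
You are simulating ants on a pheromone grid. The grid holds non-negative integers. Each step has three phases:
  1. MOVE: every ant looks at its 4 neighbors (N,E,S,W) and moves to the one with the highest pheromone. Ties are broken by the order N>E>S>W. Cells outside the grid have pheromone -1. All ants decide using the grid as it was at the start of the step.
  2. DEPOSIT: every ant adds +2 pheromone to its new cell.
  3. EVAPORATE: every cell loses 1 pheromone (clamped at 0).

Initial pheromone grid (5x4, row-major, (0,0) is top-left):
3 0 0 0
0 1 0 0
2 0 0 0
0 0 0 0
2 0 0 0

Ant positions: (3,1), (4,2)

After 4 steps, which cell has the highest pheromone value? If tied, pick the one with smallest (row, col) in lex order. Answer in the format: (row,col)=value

Step 1: ant0:(3,1)->N->(2,1) | ant1:(4,2)->N->(3,2)
  grid max=2 at (0,0)
Step 2: ant0:(2,1)->W->(2,0) | ant1:(3,2)->N->(2,2)
  grid max=2 at (2,0)
Step 3: ant0:(2,0)->N->(1,0) | ant1:(2,2)->N->(1,2)
  grid max=1 at (1,0)
Step 4: ant0:(1,0)->S->(2,0) | ant1:(1,2)->N->(0,2)
  grid max=2 at (2,0)
Final grid:
  0 0 1 0
  0 0 0 0
  2 0 0 0
  0 0 0 0
  0 0 0 0
Max pheromone 2 at (2,0)

Answer: (2,0)=2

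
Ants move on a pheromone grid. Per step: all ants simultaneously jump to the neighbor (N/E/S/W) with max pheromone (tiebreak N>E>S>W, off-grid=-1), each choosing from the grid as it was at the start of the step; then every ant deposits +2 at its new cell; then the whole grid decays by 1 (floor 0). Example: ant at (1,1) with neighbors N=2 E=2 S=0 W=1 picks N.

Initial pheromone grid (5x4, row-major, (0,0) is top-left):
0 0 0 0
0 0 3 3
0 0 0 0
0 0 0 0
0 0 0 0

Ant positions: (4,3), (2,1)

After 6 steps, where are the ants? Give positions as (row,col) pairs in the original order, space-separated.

Step 1: ant0:(4,3)->N->(3,3) | ant1:(2,1)->N->(1,1)
  grid max=2 at (1,2)
Step 2: ant0:(3,3)->N->(2,3) | ant1:(1,1)->E->(1,2)
  grid max=3 at (1,2)
Step 3: ant0:(2,3)->N->(1,3) | ant1:(1,2)->E->(1,3)
  grid max=4 at (1,3)
Step 4: ant0:(1,3)->W->(1,2) | ant1:(1,3)->W->(1,2)
  grid max=5 at (1,2)
Step 5: ant0:(1,2)->E->(1,3) | ant1:(1,2)->E->(1,3)
  grid max=6 at (1,3)
Step 6: ant0:(1,3)->W->(1,2) | ant1:(1,3)->W->(1,2)
  grid max=7 at (1,2)

(1,2) (1,2)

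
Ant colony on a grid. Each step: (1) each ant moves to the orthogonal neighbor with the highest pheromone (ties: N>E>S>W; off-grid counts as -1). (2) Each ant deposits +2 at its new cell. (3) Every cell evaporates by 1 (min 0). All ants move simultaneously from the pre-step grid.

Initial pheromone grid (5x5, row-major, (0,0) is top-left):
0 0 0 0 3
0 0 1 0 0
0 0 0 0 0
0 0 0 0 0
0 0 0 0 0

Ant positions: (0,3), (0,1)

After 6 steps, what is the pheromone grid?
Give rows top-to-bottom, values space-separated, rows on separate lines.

After step 1: ants at (0,4),(0,2)
  0 0 1 0 4
  0 0 0 0 0
  0 0 0 0 0
  0 0 0 0 0
  0 0 0 0 0
After step 2: ants at (1,4),(0,3)
  0 0 0 1 3
  0 0 0 0 1
  0 0 0 0 0
  0 0 0 0 0
  0 0 0 0 0
After step 3: ants at (0,4),(0,4)
  0 0 0 0 6
  0 0 0 0 0
  0 0 0 0 0
  0 0 0 0 0
  0 0 0 0 0
After step 4: ants at (1,4),(1,4)
  0 0 0 0 5
  0 0 0 0 3
  0 0 0 0 0
  0 0 0 0 0
  0 0 0 0 0
After step 5: ants at (0,4),(0,4)
  0 0 0 0 8
  0 0 0 0 2
  0 0 0 0 0
  0 0 0 0 0
  0 0 0 0 0
After step 6: ants at (1,4),(1,4)
  0 0 0 0 7
  0 0 0 0 5
  0 0 0 0 0
  0 0 0 0 0
  0 0 0 0 0

0 0 0 0 7
0 0 0 0 5
0 0 0 0 0
0 0 0 0 0
0 0 0 0 0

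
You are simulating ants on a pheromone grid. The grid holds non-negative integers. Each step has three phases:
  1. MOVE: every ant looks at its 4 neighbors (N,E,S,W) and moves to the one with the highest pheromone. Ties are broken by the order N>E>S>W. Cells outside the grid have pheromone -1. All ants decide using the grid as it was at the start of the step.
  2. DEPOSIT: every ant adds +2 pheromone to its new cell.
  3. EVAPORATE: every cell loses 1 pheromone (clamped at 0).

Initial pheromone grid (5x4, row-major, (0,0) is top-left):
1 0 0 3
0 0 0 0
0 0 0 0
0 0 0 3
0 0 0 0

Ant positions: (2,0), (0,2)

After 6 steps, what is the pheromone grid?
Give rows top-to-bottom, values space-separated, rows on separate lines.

After step 1: ants at (1,0),(0,3)
  0 0 0 4
  1 0 0 0
  0 0 0 0
  0 0 0 2
  0 0 0 0
After step 2: ants at (0,0),(1,3)
  1 0 0 3
  0 0 0 1
  0 0 0 0
  0 0 0 1
  0 0 0 0
After step 3: ants at (0,1),(0,3)
  0 1 0 4
  0 0 0 0
  0 0 0 0
  0 0 0 0
  0 0 0 0
After step 4: ants at (0,2),(1,3)
  0 0 1 3
  0 0 0 1
  0 0 0 0
  0 0 0 0
  0 0 0 0
After step 5: ants at (0,3),(0,3)
  0 0 0 6
  0 0 0 0
  0 0 0 0
  0 0 0 0
  0 0 0 0
After step 6: ants at (1,3),(1,3)
  0 0 0 5
  0 0 0 3
  0 0 0 0
  0 0 0 0
  0 0 0 0

0 0 0 5
0 0 0 3
0 0 0 0
0 0 0 0
0 0 0 0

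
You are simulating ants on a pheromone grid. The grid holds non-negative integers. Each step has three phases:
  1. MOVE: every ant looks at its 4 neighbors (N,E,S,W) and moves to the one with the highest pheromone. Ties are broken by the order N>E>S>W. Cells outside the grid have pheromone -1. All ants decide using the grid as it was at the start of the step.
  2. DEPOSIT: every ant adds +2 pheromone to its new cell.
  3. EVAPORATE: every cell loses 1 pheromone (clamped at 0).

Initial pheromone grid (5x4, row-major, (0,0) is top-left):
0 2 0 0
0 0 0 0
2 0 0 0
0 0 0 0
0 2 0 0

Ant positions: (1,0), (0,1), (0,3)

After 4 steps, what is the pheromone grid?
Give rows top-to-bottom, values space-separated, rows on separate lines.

After step 1: ants at (2,0),(0,2),(1,3)
  0 1 1 0
  0 0 0 1
  3 0 0 0
  0 0 0 0
  0 1 0 0
After step 2: ants at (1,0),(0,1),(0,3)
  0 2 0 1
  1 0 0 0
  2 0 0 0
  0 0 0 0
  0 0 0 0
After step 3: ants at (2,0),(0,2),(1,3)
  0 1 1 0
  0 0 0 1
  3 0 0 0
  0 0 0 0
  0 0 0 0
After step 4: ants at (1,0),(0,1),(0,3)
  0 2 0 1
  1 0 0 0
  2 0 0 0
  0 0 0 0
  0 0 0 0

0 2 0 1
1 0 0 0
2 0 0 0
0 0 0 0
0 0 0 0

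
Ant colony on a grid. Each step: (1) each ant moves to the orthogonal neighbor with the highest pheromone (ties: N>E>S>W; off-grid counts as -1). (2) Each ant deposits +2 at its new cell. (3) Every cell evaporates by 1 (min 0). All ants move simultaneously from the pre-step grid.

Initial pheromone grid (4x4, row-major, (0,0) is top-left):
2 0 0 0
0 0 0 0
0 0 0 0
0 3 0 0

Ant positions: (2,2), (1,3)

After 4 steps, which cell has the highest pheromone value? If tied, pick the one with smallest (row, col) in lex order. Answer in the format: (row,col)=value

Step 1: ant0:(2,2)->N->(1,2) | ant1:(1,3)->N->(0,3)
  grid max=2 at (3,1)
Step 2: ant0:(1,2)->N->(0,2) | ant1:(0,3)->S->(1,3)
  grid max=1 at (0,2)
Step 3: ant0:(0,2)->E->(0,3) | ant1:(1,3)->N->(0,3)
  grid max=3 at (0,3)
Step 4: ant0:(0,3)->S->(1,3) | ant1:(0,3)->S->(1,3)
  grid max=3 at (1,3)
Final grid:
  0 0 0 2
  0 0 0 3
  0 0 0 0
  0 0 0 0
Max pheromone 3 at (1,3)

Answer: (1,3)=3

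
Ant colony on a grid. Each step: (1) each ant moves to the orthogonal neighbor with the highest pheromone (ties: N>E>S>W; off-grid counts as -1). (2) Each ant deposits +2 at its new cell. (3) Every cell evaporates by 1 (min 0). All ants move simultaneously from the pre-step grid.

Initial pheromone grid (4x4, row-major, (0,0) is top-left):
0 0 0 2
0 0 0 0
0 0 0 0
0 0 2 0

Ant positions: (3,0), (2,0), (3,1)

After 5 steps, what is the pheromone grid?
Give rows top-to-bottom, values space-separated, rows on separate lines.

After step 1: ants at (2,0),(1,0),(3,2)
  0 0 0 1
  1 0 0 0
  1 0 0 0
  0 0 3 0
After step 2: ants at (1,0),(2,0),(2,2)
  0 0 0 0
  2 0 0 0
  2 0 1 0
  0 0 2 0
After step 3: ants at (2,0),(1,0),(3,2)
  0 0 0 0
  3 0 0 0
  3 0 0 0
  0 0 3 0
After step 4: ants at (1,0),(2,0),(2,2)
  0 0 0 0
  4 0 0 0
  4 0 1 0
  0 0 2 0
After step 5: ants at (2,0),(1,0),(3,2)
  0 0 0 0
  5 0 0 0
  5 0 0 0
  0 0 3 0

0 0 0 0
5 0 0 0
5 0 0 0
0 0 3 0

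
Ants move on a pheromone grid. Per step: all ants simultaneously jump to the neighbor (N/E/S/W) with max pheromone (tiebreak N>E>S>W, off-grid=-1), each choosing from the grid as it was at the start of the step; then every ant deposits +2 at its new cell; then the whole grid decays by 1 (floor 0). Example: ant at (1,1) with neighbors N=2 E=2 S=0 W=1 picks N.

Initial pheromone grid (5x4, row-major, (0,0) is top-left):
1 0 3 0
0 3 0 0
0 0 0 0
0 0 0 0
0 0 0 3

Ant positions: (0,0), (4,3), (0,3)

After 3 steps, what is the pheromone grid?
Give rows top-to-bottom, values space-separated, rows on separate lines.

After step 1: ants at (0,1),(3,3),(0,2)
  0 1 4 0
  0 2 0 0
  0 0 0 0
  0 0 0 1
  0 0 0 2
After step 2: ants at (0,2),(4,3),(0,1)
  0 2 5 0
  0 1 0 0
  0 0 0 0
  0 0 0 0
  0 0 0 3
After step 3: ants at (0,1),(3,3),(0,2)
  0 3 6 0
  0 0 0 0
  0 0 0 0
  0 0 0 1
  0 0 0 2

0 3 6 0
0 0 0 0
0 0 0 0
0 0 0 1
0 0 0 2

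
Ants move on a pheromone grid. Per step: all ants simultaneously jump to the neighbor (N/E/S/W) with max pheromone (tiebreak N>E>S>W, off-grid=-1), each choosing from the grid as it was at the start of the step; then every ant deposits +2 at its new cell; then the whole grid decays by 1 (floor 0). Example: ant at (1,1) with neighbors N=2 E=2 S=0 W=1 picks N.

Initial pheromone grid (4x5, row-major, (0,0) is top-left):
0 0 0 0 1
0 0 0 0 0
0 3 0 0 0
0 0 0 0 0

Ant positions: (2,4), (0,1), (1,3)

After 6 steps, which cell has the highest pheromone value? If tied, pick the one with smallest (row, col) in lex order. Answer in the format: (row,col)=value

Step 1: ant0:(2,4)->N->(1,4) | ant1:(0,1)->E->(0,2) | ant2:(1,3)->N->(0,3)
  grid max=2 at (2,1)
Step 2: ant0:(1,4)->N->(0,4) | ant1:(0,2)->E->(0,3) | ant2:(0,3)->W->(0,2)
  grid max=2 at (0,2)
Step 3: ant0:(0,4)->W->(0,3) | ant1:(0,3)->W->(0,2) | ant2:(0,2)->E->(0,3)
  grid max=5 at (0,3)
Step 4: ant0:(0,3)->W->(0,2) | ant1:(0,2)->E->(0,3) | ant2:(0,3)->W->(0,2)
  grid max=6 at (0,2)
Step 5: ant0:(0,2)->E->(0,3) | ant1:(0,3)->W->(0,2) | ant2:(0,2)->E->(0,3)
  grid max=9 at (0,3)
Step 6: ant0:(0,3)->W->(0,2) | ant1:(0,2)->E->(0,3) | ant2:(0,3)->W->(0,2)
  grid max=10 at (0,2)
Final grid:
  0 0 10 10 0
  0 0 0 0 0
  0 0 0 0 0
  0 0 0 0 0
Max pheromone 10 at (0,2)

Answer: (0,2)=10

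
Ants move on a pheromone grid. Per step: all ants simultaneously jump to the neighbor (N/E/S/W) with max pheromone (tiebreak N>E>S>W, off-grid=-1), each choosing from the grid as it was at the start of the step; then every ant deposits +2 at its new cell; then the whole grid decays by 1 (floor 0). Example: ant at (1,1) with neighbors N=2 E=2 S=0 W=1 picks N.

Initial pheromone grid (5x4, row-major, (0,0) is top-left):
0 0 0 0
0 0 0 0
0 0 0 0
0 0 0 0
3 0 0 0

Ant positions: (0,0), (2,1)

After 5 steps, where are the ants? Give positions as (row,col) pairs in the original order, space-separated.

Step 1: ant0:(0,0)->E->(0,1) | ant1:(2,1)->N->(1,1)
  grid max=2 at (4,0)
Step 2: ant0:(0,1)->S->(1,1) | ant1:(1,1)->N->(0,1)
  grid max=2 at (0,1)
Step 3: ant0:(1,1)->N->(0,1) | ant1:(0,1)->S->(1,1)
  grid max=3 at (0,1)
Step 4: ant0:(0,1)->S->(1,1) | ant1:(1,1)->N->(0,1)
  grid max=4 at (0,1)
Step 5: ant0:(1,1)->N->(0,1) | ant1:(0,1)->S->(1,1)
  grid max=5 at (0,1)

(0,1) (1,1)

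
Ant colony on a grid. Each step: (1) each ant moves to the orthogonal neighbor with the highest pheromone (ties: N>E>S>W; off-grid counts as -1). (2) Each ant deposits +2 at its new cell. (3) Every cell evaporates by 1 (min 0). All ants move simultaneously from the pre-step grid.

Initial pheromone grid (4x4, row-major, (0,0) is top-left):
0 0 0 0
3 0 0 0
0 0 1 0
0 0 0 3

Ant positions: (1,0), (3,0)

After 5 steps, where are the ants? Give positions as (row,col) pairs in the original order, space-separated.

Step 1: ant0:(1,0)->N->(0,0) | ant1:(3,0)->N->(2,0)
  grid max=2 at (1,0)
Step 2: ant0:(0,0)->S->(1,0) | ant1:(2,0)->N->(1,0)
  grid max=5 at (1,0)
Step 3: ant0:(1,0)->N->(0,0) | ant1:(1,0)->N->(0,0)
  grid max=4 at (1,0)
Step 4: ant0:(0,0)->S->(1,0) | ant1:(0,0)->S->(1,0)
  grid max=7 at (1,0)
Step 5: ant0:(1,0)->N->(0,0) | ant1:(1,0)->N->(0,0)
  grid max=6 at (1,0)

(0,0) (0,0)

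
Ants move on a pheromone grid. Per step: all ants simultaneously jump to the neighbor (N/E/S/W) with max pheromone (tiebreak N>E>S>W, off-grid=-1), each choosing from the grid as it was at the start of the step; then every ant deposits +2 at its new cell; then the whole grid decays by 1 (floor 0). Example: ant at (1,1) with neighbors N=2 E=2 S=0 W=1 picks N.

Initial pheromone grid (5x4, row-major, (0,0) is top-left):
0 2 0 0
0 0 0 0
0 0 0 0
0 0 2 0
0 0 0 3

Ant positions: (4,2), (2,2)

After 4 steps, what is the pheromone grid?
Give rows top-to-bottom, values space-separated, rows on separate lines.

After step 1: ants at (4,3),(3,2)
  0 1 0 0
  0 0 0 0
  0 0 0 0
  0 0 3 0
  0 0 0 4
After step 2: ants at (3,3),(2,2)
  0 0 0 0
  0 0 0 0
  0 0 1 0
  0 0 2 1
  0 0 0 3
After step 3: ants at (4,3),(3,2)
  0 0 0 0
  0 0 0 0
  0 0 0 0
  0 0 3 0
  0 0 0 4
After step 4: ants at (3,3),(2,2)
  0 0 0 0
  0 0 0 0
  0 0 1 0
  0 0 2 1
  0 0 0 3

0 0 0 0
0 0 0 0
0 0 1 0
0 0 2 1
0 0 0 3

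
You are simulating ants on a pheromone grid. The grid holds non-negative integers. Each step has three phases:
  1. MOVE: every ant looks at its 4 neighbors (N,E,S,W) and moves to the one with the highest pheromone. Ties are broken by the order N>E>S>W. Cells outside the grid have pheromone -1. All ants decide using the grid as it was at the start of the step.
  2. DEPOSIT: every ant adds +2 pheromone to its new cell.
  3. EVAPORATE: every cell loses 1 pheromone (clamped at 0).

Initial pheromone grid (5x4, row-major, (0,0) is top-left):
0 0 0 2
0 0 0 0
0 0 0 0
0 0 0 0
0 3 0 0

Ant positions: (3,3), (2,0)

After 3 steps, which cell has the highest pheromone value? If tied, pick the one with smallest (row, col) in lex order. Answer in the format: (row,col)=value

Answer: (0,1)=1

Derivation:
Step 1: ant0:(3,3)->N->(2,3) | ant1:(2,0)->N->(1,0)
  grid max=2 at (4,1)
Step 2: ant0:(2,3)->N->(1,3) | ant1:(1,0)->N->(0,0)
  grid max=1 at (0,0)
Step 3: ant0:(1,3)->N->(0,3) | ant1:(0,0)->E->(0,1)
  grid max=1 at (0,1)
Final grid:
  0 1 0 1
  0 0 0 0
  0 0 0 0
  0 0 0 0
  0 0 0 0
Max pheromone 1 at (0,1)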